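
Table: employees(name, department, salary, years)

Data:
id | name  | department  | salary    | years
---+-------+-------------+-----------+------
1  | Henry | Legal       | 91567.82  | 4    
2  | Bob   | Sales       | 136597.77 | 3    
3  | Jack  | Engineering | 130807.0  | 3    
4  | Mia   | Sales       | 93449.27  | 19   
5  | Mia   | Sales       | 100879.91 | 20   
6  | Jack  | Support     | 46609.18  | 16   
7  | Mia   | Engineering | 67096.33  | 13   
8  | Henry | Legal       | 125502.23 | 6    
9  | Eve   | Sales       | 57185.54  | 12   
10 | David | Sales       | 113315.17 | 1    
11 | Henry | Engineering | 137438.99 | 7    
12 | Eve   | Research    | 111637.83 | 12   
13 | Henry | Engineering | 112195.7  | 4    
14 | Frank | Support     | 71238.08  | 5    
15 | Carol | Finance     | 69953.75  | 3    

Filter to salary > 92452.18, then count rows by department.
SELECT department, COUNT(*)
FROM employees
WHERE salary > 92452.18
GROUP BY department

Note: WHERE filters rows before grouping.

Result:
  Engineering: 3
  Legal: 1
  Research: 1
  Sales: 4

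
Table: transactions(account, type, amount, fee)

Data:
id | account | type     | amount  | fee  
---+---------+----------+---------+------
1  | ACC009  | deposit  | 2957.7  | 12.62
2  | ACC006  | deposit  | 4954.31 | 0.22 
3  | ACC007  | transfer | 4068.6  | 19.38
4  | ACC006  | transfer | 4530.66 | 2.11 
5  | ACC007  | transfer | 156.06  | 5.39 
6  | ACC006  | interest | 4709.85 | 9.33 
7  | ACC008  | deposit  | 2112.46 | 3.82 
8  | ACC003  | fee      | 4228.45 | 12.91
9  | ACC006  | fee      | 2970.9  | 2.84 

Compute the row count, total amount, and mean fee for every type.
SELECT type,
       COUNT(*) as cnt,
       SUM(amount) as total_amount,
       AVG(fee) as avg_fee
FROM transactions
GROUP BY type

Result:
  deposit: 3 records, 10024.47 total amount, 5.55 avg fee
  fee: 2 records, 7199.35 total amount, 7.88 avg fee
  interest: 1 records, 4709.85 total amount, 9.33 avg fee
  transfer: 3 records, 8755.32 total amount, 8.96 avg fee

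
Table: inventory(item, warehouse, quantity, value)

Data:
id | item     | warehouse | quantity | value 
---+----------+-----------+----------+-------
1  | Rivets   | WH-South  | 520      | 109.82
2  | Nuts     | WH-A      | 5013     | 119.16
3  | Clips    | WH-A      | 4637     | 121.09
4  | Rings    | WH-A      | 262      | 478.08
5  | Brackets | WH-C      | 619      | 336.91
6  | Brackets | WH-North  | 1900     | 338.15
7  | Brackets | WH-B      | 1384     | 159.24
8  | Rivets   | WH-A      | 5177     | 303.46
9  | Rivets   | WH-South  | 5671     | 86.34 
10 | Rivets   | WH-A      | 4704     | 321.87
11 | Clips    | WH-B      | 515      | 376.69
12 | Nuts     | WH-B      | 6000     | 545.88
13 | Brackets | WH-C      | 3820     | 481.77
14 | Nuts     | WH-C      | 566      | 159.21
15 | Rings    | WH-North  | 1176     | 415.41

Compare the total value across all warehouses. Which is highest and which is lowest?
SELECT warehouse, SUM(value)
FROM inventory
GROUP BY warehouse
ORDER BY SUM(value)

All groups:
  WH-South: 196.16
  WH-North: 753.56
  WH-C: 977.89
  WH-B: 1081.81
  WH-A: 1343.66

Highest: WH-A (1343.66)
Lowest: WH-South (196.16)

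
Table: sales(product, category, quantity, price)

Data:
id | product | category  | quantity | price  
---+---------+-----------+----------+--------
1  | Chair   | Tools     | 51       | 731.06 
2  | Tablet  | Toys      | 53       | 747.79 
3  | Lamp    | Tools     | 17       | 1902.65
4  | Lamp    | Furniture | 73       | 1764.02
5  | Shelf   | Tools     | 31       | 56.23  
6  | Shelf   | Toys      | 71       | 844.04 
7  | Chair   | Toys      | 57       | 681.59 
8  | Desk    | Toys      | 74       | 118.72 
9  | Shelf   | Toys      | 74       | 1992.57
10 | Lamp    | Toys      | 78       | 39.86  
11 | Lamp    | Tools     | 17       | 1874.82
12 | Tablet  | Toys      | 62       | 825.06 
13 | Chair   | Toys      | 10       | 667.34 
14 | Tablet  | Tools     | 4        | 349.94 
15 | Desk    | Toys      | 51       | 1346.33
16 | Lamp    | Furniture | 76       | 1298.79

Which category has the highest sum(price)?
SELECT category, SUM(price) as val
FROM sales
GROUP BY category
ORDER BY val DESC
LIMIT 1

Result: Toys with sum(price) = 7263.30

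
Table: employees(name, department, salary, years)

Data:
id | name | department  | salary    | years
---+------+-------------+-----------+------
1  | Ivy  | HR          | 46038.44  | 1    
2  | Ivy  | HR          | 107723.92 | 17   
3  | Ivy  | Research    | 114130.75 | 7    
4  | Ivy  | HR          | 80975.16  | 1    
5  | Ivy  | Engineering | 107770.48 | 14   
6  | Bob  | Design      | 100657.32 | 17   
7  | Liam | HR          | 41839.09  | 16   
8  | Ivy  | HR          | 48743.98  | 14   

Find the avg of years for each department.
SELECT department, AVG(years) as result
FROM employees
GROUP BY department

Result:
  Design: 17.00
  Engineering: 14.00
  HR: 9.80
  Research: 7.00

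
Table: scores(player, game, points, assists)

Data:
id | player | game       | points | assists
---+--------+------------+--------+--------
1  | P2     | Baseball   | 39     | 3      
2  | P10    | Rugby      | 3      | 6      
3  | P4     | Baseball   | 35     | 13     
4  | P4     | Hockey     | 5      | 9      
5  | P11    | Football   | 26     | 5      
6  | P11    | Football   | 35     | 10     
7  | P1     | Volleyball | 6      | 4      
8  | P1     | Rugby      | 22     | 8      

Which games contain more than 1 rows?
SELECT game, COUNT(*) as cnt
FROM scores
GROUP BY game
HAVING COUNT(*) > 1

Result:
  Baseball: 2
  Football: 2
  Rugby: 2

Note: HAVING filters groups after aggregation, WHERE filters rows before.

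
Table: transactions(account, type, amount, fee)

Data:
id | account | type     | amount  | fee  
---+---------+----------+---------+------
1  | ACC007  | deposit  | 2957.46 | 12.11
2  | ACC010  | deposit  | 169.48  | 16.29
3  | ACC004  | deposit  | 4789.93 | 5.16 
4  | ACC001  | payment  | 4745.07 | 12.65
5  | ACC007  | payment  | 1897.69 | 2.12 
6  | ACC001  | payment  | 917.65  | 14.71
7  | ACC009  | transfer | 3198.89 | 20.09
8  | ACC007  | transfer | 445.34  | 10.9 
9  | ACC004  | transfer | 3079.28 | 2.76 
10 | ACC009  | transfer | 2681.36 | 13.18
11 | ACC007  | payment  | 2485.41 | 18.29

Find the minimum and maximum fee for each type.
SELECT type, MIN(fee), MAX(fee)
FROM transactions
GROUP BY type

Result:
  deposit: min=5.16, max=16.29
  payment: min=2.12, max=18.29
  transfer: min=2.76, max=20.09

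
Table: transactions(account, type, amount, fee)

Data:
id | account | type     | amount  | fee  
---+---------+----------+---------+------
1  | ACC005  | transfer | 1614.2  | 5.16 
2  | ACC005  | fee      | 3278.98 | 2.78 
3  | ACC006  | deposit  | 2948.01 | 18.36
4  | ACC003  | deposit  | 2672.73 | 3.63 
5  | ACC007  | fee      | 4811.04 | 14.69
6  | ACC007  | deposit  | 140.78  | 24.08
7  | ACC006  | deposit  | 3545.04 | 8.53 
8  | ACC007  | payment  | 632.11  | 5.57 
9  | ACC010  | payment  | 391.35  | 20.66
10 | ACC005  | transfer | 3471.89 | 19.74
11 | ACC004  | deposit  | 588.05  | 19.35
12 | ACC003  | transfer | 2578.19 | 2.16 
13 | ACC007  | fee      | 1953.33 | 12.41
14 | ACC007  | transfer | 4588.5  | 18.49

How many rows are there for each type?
SELECT type, COUNT(*) as count
FROM transactions
GROUP BY type

Result:
  deposit: 5
  fee: 3
  payment: 2
  transfer: 4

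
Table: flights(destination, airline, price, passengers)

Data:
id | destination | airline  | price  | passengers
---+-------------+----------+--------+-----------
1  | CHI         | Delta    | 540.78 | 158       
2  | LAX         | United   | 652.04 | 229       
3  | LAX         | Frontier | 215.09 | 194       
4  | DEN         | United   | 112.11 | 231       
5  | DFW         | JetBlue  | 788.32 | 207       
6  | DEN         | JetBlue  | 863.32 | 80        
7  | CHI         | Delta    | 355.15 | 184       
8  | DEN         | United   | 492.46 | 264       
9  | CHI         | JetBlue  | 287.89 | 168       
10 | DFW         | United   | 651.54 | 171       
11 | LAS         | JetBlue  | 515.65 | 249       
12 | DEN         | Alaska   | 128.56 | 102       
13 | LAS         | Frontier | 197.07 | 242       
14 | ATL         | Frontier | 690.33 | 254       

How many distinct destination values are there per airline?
SELECT airline, COUNT(DISTINCT destination)
FROM flights
GROUP BY airline

Result:
  Alaska: 1 distinct
  Delta: 1 distinct
  Frontier: 3 distinct
  JetBlue: 4 distinct
  United: 3 distinct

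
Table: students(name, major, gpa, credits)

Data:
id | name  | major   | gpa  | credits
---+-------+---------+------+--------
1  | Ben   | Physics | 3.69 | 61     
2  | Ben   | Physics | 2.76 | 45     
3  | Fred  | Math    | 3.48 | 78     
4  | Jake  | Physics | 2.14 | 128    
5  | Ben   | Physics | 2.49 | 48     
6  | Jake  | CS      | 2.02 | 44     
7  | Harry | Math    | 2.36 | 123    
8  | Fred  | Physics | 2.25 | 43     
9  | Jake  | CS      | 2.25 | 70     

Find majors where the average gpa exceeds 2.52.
SELECT major, AVG(gpa)
FROM students
GROUP BY major
HAVING AVG(gpa) > 2.52

Result:
  Math: avg=2.92
  Physics: avg=2.67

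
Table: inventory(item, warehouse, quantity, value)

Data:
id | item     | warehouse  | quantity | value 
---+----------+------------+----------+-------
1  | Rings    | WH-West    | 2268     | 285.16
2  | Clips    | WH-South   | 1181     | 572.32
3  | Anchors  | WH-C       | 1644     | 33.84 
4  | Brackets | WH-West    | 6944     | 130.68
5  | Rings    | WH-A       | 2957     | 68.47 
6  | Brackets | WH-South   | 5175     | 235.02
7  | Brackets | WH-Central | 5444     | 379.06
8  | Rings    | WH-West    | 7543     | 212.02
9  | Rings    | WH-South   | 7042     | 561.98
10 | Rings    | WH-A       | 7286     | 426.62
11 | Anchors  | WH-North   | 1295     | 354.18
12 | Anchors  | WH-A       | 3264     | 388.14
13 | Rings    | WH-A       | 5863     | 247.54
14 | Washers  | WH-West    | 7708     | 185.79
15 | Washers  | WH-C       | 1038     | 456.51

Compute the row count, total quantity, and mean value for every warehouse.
SELECT warehouse,
       COUNT(*) as cnt,
       SUM(quantity) as total_quantity,
       AVG(value) as avg_value
FROM inventory
GROUP BY warehouse

Result:
  WH-A: 4 records, 19370 total quantity, 282.69 avg value
  WH-C: 2 records, 2682 total quantity, 245.18 avg value
  WH-Central: 1 records, 5444 total quantity, 379.06 avg value
  WH-North: 1 records, 1295 total quantity, 354.18 avg value
  WH-South: 3 records, 13398 total quantity, 456.44 avg value
  WH-West: 4 records, 24463 total quantity, 203.41 avg value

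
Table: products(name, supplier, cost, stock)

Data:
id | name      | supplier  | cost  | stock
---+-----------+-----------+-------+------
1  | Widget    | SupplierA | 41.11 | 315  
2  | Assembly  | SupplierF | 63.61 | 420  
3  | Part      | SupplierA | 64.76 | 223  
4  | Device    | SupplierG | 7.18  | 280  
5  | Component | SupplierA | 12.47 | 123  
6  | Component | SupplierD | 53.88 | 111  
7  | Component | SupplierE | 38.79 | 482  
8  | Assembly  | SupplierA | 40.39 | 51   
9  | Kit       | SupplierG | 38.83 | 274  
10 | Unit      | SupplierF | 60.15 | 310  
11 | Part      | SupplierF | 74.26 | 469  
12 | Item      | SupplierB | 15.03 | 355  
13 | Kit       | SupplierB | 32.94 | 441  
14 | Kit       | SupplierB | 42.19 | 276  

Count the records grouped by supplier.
SELECT supplier, COUNT(*) as count
FROM products
GROUP BY supplier

Result:
  SupplierA: 4
  SupplierB: 3
  SupplierD: 1
  SupplierE: 1
  SupplierF: 3
  SupplierG: 2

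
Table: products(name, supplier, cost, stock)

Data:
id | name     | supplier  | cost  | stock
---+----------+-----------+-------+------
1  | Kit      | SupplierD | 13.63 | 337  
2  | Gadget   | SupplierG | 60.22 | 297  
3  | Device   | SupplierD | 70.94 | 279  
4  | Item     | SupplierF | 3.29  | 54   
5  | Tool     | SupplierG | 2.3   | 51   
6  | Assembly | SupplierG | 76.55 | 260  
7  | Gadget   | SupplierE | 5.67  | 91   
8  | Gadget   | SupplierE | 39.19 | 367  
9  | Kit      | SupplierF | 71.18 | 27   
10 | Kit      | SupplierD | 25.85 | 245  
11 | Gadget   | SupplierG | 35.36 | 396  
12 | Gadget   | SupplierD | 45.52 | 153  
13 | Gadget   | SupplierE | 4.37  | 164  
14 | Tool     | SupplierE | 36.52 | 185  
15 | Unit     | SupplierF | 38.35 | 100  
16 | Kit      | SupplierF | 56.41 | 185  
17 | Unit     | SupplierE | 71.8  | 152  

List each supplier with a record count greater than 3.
SELECT supplier, COUNT(*) as cnt
FROM products
GROUP BY supplier
HAVING COUNT(*) > 3

Result:
  SupplierD: 4
  SupplierE: 5
  SupplierF: 4
  SupplierG: 4

Note: HAVING filters groups after aggregation, WHERE filters rows before.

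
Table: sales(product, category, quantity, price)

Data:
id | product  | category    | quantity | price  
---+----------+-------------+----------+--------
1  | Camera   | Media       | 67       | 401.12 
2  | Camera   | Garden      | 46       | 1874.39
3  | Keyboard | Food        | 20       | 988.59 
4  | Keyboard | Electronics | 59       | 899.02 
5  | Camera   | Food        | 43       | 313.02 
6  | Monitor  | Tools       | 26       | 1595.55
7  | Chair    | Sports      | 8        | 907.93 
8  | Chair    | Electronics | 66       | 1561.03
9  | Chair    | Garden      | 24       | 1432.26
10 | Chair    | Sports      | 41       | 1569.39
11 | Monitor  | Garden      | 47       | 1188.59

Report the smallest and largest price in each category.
SELECT category, MIN(price), MAX(price)
FROM sales
GROUP BY category

Result:
  Electronics: min=899.02, max=1561.03
  Food: min=313.02, max=988.59
  Garden: min=1188.59, max=1874.39
  Media: min=401.12, max=401.12
  Sports: min=907.93, max=1569.39
  Tools: min=1595.55, max=1595.55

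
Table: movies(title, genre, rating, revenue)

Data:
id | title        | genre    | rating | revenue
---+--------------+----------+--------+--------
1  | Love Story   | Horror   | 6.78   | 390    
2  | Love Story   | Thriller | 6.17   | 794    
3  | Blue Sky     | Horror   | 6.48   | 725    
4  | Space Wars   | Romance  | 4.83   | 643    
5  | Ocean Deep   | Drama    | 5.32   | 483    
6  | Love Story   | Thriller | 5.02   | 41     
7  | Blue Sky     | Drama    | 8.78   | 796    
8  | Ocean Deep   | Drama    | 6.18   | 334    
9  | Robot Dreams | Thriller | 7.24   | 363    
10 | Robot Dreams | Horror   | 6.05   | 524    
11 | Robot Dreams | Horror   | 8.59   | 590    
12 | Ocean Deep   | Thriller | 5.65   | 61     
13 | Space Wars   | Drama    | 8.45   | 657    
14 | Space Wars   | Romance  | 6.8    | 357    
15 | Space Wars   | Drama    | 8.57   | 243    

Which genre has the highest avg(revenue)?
SELECT genre, AVG(revenue) as val
FROM movies
GROUP BY genre
ORDER BY val DESC
LIMIT 1

Result: Horror with avg(revenue) = 557.25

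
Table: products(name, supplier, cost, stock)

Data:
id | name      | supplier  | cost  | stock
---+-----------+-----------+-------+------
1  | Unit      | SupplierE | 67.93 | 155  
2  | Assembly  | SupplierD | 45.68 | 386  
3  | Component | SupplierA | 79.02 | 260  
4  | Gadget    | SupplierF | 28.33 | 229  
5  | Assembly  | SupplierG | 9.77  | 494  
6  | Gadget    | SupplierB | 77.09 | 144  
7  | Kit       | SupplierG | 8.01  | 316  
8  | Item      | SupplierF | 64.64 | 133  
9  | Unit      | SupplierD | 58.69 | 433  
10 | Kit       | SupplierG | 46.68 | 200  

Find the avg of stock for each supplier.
SELECT supplier, AVG(stock) as result
FROM products
GROUP BY supplier

Result:
  SupplierA: 260.00
  SupplierB: 144.00
  SupplierD: 409.50
  SupplierE: 155.00
  SupplierF: 181.00
  SupplierG: 336.67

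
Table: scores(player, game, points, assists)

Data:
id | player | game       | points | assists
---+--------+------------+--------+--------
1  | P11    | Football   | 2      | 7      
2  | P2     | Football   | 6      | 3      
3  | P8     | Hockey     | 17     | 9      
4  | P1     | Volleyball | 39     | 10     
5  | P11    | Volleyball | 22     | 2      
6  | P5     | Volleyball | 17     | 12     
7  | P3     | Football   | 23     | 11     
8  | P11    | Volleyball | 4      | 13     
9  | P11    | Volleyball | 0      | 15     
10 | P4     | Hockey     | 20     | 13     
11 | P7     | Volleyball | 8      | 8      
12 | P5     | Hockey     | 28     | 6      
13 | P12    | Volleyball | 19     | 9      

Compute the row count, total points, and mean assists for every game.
SELECT game,
       COUNT(*) as cnt,
       SUM(points) as total_points,
       AVG(assists) as avg_assists
FROM scores
GROUP BY game

Result:
  Football: 3 records, 31 total points, 7.00 avg assists
  Hockey: 3 records, 65 total points, 9.33 avg assists
  Volleyball: 7 records, 109 total points, 9.86 avg assists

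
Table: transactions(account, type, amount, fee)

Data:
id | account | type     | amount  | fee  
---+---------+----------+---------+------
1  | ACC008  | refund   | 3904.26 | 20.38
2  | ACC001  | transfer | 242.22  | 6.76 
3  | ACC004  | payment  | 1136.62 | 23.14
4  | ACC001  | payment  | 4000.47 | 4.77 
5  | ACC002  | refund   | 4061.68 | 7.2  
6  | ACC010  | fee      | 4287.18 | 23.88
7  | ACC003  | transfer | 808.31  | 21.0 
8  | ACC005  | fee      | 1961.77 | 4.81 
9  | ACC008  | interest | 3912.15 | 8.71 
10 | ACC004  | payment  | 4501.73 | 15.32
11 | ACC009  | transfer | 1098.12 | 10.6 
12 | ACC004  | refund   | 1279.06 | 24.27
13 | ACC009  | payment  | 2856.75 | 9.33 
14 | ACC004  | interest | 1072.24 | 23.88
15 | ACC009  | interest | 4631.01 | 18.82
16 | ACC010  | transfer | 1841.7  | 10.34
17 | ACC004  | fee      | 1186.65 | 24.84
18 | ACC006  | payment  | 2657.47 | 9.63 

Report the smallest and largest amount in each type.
SELECT type, MIN(amount), MAX(amount)
FROM transactions
GROUP BY type

Result:
  fee: min=1186.65, max=4287.18
  interest: min=1072.24, max=4631.01
  payment: min=1136.62, max=4501.73
  refund: min=1279.06, max=4061.68
  transfer: min=242.22, max=1841.70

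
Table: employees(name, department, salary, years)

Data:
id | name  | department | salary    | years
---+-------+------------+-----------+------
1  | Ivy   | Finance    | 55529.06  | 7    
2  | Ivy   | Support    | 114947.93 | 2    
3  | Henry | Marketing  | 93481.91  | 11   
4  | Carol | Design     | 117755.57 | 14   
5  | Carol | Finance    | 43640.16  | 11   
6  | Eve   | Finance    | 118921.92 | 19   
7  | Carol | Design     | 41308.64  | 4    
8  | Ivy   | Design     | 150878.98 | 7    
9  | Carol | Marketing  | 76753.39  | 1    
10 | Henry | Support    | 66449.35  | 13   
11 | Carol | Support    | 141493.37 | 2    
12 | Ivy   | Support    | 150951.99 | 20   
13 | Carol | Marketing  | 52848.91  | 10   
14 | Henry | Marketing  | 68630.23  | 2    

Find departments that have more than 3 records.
SELECT department, COUNT(*) as cnt
FROM employees
GROUP BY department
HAVING COUNT(*) > 3

Result:
  Marketing: 4
  Support: 4

Note: HAVING filters groups after aggregation, WHERE filters rows before.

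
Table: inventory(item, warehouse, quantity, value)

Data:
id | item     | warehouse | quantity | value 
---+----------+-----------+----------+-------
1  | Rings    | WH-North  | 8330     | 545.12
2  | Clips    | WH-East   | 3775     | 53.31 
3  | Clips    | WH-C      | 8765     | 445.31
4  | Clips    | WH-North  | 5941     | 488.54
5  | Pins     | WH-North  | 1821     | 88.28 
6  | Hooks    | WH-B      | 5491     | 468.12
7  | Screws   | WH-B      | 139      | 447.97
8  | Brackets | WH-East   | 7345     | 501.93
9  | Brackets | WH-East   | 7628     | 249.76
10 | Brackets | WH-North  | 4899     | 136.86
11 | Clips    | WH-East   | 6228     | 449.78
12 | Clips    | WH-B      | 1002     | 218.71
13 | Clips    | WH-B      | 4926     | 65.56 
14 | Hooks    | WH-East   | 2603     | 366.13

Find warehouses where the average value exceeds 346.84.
SELECT warehouse, AVG(value)
FROM inventory
GROUP BY warehouse
HAVING AVG(value) > 346.84

Result:
  WH-C: avg=445.31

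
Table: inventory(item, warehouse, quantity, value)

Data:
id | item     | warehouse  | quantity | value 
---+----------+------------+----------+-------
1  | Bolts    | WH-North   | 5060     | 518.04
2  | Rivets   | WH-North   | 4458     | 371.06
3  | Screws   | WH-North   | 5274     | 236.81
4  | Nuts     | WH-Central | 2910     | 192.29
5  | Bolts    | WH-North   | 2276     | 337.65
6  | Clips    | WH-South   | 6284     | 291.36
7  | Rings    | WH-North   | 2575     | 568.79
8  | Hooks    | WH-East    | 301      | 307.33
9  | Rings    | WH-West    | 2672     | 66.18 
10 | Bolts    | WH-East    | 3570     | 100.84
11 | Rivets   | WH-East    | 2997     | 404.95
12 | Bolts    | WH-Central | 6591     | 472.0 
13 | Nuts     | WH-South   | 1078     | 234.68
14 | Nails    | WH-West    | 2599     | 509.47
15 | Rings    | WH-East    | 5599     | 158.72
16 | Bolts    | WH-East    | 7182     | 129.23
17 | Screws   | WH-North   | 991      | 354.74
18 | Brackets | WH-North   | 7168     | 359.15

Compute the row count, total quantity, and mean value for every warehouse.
SELECT warehouse,
       COUNT(*) as cnt,
       SUM(quantity) as total_quantity,
       AVG(value) as avg_value
FROM inventory
GROUP BY warehouse

Result:
  WH-Central: 2 records, 9501 total quantity, 332.15 avg value
  WH-East: 5 records, 19649 total quantity, 220.21 avg value
  WH-North: 7 records, 27802 total quantity, 392.32 avg value
  WH-South: 2 records, 7362 total quantity, 263.02 avg value
  WH-West: 2 records, 5271 total quantity, 287.83 avg value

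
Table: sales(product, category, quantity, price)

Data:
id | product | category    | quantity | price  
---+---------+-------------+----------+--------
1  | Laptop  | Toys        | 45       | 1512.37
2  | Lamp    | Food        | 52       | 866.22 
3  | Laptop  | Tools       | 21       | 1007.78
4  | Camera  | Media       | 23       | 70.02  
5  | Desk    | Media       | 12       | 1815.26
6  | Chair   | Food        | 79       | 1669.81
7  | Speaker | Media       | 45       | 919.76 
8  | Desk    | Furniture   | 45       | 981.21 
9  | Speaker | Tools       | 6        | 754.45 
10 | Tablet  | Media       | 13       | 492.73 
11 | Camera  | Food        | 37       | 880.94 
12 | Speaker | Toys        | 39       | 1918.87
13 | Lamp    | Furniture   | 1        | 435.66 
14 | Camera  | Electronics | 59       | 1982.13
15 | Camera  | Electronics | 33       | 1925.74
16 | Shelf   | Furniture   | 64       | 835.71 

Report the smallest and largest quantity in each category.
SELECT category, MIN(quantity), MAX(quantity)
FROM sales
GROUP BY category

Result:
  Electronics: min=33, max=59
  Food: min=37, max=79
  Furniture: min=1, max=64
  Media: min=12, max=45
  Tools: min=6, max=21
  Toys: min=39, max=45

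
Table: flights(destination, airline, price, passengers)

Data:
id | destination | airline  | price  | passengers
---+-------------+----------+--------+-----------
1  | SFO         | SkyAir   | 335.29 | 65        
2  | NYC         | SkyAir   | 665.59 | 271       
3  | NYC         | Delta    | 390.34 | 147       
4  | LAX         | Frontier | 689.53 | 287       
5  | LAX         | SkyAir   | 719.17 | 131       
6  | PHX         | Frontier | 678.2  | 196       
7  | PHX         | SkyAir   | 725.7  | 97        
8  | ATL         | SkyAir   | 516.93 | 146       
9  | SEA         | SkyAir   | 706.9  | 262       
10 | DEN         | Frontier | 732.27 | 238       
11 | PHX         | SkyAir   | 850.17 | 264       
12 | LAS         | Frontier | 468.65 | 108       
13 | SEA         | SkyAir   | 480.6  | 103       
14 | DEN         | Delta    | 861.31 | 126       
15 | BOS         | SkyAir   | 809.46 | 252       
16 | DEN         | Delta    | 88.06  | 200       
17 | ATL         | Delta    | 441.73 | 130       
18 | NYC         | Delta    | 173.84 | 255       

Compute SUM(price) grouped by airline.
SELECT airline, SUM(price) as result
FROM flights
GROUP BY airline

Result:
  Delta: 1955.28
  Frontier: 2568.65
  SkyAir: 5809.81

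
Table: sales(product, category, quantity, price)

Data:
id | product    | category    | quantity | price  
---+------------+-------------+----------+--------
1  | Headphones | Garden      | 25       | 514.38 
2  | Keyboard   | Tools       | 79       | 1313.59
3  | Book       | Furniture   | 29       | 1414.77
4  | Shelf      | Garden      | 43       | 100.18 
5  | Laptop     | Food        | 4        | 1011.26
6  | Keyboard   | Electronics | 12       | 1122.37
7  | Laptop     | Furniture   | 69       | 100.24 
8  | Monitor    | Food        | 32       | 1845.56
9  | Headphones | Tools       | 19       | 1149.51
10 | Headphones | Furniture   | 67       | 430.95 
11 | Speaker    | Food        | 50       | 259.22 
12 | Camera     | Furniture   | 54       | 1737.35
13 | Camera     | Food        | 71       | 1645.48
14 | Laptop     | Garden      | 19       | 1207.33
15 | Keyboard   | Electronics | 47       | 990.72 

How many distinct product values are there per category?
SELECT category, COUNT(DISTINCT product)
FROM sales
GROUP BY category

Result:
  Electronics: 1 distinct
  Food: 4 distinct
  Furniture: 4 distinct
  Garden: 3 distinct
  Tools: 2 distinct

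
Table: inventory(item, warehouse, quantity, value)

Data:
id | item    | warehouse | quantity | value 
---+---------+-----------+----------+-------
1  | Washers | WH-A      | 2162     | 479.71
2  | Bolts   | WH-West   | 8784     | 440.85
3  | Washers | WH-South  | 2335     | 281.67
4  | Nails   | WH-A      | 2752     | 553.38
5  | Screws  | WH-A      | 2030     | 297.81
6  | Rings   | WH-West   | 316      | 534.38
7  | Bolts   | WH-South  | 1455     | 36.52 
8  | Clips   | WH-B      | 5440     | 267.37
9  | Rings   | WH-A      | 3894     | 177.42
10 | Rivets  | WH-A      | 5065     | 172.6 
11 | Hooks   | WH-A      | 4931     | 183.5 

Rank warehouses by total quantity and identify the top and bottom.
SELECT warehouse, SUM(quantity)
FROM inventory
GROUP BY warehouse
ORDER BY SUM(quantity)

All groups:
  WH-South: 3790
  WH-B: 5440
  WH-West: 9100
  WH-A: 20834

Highest: WH-A (20834)
Lowest: WH-South (3790)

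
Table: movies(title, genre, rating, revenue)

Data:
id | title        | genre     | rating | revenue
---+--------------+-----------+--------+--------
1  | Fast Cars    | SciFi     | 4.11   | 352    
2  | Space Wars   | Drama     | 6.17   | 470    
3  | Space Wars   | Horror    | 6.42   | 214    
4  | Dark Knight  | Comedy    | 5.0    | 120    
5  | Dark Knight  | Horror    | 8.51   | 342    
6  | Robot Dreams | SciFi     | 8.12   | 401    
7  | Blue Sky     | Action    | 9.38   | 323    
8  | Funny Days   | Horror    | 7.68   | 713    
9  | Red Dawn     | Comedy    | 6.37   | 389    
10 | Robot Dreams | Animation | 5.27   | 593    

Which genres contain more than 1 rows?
SELECT genre, COUNT(*) as cnt
FROM movies
GROUP BY genre
HAVING COUNT(*) > 1

Result:
  Comedy: 2
  Horror: 3
  SciFi: 2

Note: HAVING filters groups after aggregation, WHERE filters rows before.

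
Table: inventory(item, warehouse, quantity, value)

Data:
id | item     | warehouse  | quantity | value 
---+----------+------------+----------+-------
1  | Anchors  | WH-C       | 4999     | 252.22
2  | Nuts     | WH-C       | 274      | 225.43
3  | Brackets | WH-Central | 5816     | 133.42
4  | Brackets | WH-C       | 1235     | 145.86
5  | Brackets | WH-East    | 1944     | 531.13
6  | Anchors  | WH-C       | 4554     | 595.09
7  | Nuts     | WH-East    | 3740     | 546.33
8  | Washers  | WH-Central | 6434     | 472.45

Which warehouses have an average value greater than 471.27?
SELECT warehouse, AVG(value)
FROM inventory
GROUP BY warehouse
HAVING AVG(value) > 471.27

Result:
  WH-East: avg=538.73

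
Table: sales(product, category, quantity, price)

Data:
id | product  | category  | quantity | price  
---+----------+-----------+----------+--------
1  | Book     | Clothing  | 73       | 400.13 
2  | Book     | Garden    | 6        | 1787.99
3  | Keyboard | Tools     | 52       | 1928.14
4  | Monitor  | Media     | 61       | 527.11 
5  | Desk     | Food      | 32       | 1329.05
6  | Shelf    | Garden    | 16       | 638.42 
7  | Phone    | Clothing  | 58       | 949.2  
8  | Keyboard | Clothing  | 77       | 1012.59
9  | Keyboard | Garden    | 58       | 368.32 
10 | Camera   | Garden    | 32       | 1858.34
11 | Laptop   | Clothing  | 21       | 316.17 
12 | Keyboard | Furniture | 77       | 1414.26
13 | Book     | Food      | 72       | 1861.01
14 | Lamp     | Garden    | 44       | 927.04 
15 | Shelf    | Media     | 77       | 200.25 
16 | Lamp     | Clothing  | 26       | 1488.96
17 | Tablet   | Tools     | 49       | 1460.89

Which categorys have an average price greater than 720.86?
SELECT category, AVG(price)
FROM sales
GROUP BY category
HAVING AVG(price) > 720.86

Result:
  Clothing: avg=833.41
  Food: avg=1595.03
  Furniture: avg=1414.26
  Garden: avg=1116.02
  Tools: avg=1694.52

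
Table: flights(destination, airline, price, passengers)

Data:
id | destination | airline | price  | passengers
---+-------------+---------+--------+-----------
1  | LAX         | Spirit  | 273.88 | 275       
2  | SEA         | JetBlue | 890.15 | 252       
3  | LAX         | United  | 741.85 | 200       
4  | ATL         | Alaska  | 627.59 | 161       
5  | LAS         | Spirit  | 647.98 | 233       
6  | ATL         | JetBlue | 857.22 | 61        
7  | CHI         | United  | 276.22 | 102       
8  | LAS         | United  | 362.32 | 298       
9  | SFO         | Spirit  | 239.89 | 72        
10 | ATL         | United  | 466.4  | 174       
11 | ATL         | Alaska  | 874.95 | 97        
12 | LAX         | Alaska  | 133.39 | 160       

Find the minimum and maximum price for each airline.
SELECT airline, MIN(price), MAX(price)
FROM flights
GROUP BY airline

Result:
  Alaska: min=133.39, max=874.95
  JetBlue: min=857.22, max=890.15
  Spirit: min=239.89, max=647.98
  United: min=276.22, max=741.85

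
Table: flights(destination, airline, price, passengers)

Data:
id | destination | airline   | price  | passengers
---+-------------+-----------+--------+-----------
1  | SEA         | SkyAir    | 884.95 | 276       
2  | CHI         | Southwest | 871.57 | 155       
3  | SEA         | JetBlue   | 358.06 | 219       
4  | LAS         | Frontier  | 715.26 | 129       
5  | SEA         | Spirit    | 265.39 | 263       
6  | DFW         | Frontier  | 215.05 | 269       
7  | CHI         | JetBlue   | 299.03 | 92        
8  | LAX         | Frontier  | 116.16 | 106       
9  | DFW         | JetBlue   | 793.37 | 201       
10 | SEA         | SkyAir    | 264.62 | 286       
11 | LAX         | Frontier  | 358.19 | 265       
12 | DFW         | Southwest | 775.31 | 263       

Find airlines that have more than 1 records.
SELECT airline, COUNT(*) as cnt
FROM flights
GROUP BY airline
HAVING COUNT(*) > 1

Result:
  Frontier: 4
  JetBlue: 3
  SkyAir: 2
  Southwest: 2

Note: HAVING filters groups after aggregation, WHERE filters rows before.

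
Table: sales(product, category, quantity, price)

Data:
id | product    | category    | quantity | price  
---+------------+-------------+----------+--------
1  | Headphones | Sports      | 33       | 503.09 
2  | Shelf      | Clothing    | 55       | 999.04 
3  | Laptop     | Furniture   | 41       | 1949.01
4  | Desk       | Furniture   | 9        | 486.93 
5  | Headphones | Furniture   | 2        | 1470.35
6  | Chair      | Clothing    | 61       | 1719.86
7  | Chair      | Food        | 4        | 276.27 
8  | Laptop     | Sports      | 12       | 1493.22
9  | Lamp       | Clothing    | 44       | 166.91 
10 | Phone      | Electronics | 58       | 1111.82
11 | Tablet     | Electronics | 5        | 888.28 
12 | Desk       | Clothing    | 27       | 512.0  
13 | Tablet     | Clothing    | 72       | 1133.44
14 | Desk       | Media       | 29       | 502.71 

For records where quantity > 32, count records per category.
SELECT category, COUNT(*)
FROM sales
WHERE quantity > 32
GROUP BY category

Note: WHERE filters rows before grouping.

Result:
  Clothing: 4
  Electronics: 1
  Furniture: 1
  Sports: 1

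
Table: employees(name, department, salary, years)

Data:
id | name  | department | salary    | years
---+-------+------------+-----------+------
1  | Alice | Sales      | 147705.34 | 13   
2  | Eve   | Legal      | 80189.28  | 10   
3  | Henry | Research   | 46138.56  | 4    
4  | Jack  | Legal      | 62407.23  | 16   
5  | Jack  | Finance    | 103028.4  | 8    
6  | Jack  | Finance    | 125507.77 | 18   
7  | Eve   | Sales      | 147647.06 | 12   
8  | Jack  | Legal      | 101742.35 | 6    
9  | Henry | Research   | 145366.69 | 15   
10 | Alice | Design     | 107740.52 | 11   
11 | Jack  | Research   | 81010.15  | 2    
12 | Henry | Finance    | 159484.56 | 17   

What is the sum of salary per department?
SELECT department, SUM(salary) as result
FROM employees
GROUP BY department

Result:
  Design: 107740.52
  Finance: 388020.73
  Legal: 244338.86
  Research: 272515.40
  Sales: 295352.40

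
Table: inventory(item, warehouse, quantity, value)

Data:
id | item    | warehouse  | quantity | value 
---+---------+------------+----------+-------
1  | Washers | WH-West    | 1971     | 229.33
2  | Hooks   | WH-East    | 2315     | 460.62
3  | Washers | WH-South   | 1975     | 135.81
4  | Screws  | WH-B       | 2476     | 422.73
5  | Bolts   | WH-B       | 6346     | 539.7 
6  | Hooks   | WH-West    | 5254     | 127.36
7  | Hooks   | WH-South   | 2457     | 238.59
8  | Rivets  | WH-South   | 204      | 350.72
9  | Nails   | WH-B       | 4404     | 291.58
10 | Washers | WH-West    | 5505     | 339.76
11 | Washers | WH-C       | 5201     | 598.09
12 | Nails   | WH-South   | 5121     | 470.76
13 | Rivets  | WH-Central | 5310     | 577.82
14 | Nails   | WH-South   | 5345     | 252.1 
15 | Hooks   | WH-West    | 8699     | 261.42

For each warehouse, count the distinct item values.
SELECT warehouse, COUNT(DISTINCT item)
FROM inventory
GROUP BY warehouse

Result:
  WH-B: 3 distinct
  WH-C: 1 distinct
  WH-Central: 1 distinct
  WH-East: 1 distinct
  WH-South: 4 distinct
  WH-West: 2 distinct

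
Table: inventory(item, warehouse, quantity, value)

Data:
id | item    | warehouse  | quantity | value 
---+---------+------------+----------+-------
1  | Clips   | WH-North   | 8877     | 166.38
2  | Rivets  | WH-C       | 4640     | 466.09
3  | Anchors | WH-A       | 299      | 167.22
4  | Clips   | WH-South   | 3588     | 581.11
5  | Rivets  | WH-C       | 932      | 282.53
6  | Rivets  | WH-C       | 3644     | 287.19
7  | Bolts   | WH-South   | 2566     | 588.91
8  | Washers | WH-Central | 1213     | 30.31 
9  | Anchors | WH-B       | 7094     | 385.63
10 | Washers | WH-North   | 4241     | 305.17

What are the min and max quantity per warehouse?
SELECT warehouse, MIN(quantity), MAX(quantity)
FROM inventory
GROUP BY warehouse

Result:
  WH-A: min=299, max=299
  WH-B: min=7094, max=7094
  WH-C: min=932, max=4640
  WH-Central: min=1213, max=1213
  WH-North: min=4241, max=8877
  WH-South: min=2566, max=3588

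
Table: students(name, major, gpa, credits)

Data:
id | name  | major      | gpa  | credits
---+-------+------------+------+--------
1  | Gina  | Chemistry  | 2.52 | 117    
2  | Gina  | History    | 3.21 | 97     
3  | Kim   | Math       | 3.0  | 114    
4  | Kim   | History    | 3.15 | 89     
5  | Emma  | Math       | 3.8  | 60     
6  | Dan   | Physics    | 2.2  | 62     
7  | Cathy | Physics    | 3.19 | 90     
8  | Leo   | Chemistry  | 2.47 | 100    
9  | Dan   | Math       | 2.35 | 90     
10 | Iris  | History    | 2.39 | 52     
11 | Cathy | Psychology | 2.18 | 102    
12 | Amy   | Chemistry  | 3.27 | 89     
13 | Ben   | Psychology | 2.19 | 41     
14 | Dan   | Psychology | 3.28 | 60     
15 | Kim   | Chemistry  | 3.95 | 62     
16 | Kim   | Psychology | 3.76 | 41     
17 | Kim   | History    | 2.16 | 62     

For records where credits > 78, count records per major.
SELECT major, COUNT(*)
FROM students
WHERE credits > 78
GROUP BY major

Note: WHERE filters rows before grouping.

Result:
  Chemistry: 3
  History: 2
  Math: 2
  Physics: 1
  Psychology: 1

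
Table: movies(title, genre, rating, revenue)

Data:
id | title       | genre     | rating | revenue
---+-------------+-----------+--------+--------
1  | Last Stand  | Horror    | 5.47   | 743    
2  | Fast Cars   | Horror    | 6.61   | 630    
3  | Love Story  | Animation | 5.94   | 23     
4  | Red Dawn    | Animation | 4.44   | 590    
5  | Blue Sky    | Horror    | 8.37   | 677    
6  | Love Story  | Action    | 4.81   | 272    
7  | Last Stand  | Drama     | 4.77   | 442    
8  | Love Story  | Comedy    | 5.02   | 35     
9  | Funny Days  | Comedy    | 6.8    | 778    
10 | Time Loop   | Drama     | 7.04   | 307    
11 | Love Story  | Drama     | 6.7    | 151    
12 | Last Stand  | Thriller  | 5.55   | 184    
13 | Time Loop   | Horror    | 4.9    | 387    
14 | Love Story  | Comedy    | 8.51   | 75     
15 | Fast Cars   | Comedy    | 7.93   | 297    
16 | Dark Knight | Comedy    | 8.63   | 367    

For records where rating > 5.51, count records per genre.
SELECT genre, COUNT(*)
FROM movies
WHERE rating > 5.51
GROUP BY genre

Note: WHERE filters rows before grouping.

Result:
  Animation: 1
  Comedy: 4
  Drama: 2
  Horror: 2
  Thriller: 1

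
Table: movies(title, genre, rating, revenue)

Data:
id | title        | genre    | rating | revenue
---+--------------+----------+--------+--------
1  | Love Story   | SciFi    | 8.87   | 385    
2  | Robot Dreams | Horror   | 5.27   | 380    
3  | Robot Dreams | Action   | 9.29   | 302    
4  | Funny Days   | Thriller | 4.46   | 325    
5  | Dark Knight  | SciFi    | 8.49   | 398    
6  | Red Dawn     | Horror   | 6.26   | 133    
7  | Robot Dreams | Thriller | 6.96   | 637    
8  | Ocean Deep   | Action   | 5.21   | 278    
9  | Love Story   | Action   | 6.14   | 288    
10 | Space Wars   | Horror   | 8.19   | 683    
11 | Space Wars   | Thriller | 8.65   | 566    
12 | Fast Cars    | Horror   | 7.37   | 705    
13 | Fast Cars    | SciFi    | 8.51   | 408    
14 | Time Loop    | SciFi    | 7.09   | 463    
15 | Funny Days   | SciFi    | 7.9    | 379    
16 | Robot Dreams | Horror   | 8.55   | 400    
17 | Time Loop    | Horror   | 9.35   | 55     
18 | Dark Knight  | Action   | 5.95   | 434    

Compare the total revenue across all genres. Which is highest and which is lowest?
SELECT genre, SUM(revenue)
FROM movies
GROUP BY genre
ORDER BY SUM(revenue)

All groups:
  Action: 1302
  Thriller: 1528
  SciFi: 2033
  Horror: 2356

Highest: Horror (2356)
Lowest: Action (1302)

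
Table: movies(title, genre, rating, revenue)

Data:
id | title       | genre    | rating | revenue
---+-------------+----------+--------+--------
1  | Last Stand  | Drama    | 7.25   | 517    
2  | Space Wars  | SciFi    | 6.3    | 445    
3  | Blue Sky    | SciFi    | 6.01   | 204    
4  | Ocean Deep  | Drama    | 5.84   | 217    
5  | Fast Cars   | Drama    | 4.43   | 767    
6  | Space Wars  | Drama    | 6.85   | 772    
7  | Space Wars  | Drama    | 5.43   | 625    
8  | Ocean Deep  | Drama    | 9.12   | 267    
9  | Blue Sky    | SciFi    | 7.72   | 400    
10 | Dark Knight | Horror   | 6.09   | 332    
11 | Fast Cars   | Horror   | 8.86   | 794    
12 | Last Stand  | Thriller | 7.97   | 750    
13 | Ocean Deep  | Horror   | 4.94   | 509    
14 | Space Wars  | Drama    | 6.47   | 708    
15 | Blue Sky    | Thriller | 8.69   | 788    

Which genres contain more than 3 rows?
SELECT genre, COUNT(*) as cnt
FROM movies
GROUP BY genre
HAVING COUNT(*) > 3

Result:
  Drama: 7

Note: HAVING filters groups after aggregation, WHERE filters rows before.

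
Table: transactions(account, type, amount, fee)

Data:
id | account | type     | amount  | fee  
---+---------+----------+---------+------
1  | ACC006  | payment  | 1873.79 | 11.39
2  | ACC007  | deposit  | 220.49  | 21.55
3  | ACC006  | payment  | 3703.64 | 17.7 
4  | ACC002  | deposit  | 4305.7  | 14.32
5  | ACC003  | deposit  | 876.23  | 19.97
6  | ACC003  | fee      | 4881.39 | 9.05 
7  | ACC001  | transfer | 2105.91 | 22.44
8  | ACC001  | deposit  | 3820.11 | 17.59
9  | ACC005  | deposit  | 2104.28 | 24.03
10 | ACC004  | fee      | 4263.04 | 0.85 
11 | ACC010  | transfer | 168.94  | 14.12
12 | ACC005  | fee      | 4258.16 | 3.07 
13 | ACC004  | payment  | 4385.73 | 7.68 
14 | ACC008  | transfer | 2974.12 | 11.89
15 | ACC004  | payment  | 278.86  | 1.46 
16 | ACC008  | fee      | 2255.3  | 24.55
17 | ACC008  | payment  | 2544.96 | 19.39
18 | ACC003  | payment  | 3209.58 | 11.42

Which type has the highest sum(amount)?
SELECT type, SUM(amount) as val
FROM transactions
GROUP BY type
ORDER BY val DESC
LIMIT 1

Result: payment with sum(amount) = 15996.56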